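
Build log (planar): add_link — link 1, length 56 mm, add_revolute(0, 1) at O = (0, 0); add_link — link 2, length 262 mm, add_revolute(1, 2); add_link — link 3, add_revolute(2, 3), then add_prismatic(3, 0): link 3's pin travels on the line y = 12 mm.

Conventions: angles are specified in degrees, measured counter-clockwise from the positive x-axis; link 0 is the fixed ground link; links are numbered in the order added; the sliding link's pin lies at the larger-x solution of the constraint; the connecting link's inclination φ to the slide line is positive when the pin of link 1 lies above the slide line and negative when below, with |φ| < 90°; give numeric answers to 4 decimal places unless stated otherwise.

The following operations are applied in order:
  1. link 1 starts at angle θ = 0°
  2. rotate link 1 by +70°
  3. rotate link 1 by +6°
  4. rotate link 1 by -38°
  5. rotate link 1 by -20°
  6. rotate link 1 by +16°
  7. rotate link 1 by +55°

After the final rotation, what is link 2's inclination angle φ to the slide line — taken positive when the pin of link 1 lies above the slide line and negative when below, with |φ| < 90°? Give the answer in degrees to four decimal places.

geometry: r = 56 mm, L = 262 mm, e = 12 mm; θ starts at 0°
rotate link 1 by +70°: θ ← 0° +70° = 70°
rotate link 1 by +6°: θ ← 70° +6° = 76°
rotate link 1 by -38°: θ ← 76° -38° = 38°
rotate link 1 by -20°: θ ← 38° -20° = 18°
rotate link 1 by +16°: θ ← 18° +16° = 34°
rotate link 1 by +55°: θ ← 34° +55° = 89°
h = r sin θ − e = 55.991471 − 12 = 43.991471
sin φ = h / L = 43.991471 / 262 = 0.16790638
φ = arcsin(0.16790638) = 9.666114°

9.6661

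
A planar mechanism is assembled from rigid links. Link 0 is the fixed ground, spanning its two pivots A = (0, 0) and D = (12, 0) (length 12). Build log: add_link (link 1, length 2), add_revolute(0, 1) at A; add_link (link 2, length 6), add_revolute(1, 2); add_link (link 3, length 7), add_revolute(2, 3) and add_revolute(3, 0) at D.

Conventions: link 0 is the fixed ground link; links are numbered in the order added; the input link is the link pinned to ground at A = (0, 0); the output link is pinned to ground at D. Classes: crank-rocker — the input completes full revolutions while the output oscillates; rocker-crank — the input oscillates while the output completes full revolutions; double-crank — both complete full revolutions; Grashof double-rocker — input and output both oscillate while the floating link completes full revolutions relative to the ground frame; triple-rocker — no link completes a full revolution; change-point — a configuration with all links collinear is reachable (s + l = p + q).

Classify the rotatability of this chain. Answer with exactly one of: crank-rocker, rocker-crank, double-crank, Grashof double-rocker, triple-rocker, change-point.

lengths: ground=12, input=2, coupler=6, output=7
sorted: s=2 (shortest), l=12 (longest), p+q=13
s + l = 14 vs p + q = 13
s + l > p + q → non-Grashof → no link fully rotates → triple-rocker

triple-rocker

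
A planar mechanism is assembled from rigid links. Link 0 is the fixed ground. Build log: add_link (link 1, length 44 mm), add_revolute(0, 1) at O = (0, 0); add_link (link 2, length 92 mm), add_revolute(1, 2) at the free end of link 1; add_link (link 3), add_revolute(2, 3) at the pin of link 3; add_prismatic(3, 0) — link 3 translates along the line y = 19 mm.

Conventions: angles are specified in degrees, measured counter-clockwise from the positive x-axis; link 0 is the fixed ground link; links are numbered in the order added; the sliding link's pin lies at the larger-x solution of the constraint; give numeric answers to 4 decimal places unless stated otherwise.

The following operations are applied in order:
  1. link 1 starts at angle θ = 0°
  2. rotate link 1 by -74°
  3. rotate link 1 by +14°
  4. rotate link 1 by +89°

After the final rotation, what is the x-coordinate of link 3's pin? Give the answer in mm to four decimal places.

geometry: r = 44 mm, L = 92 mm, e = 19 mm; θ starts at 0°
rotate link 1 by -74°: θ ← 0° -74° = -74°
rotate link 1 by +14°: θ ← -74° +14° = -60°
rotate link 1 by +89°: θ ← -60° +89° = 29°
crank pin P = (r cos θ, r sin θ) = (38.483267, 21.331623)
h = r sin θ − e = 21.331623 − 19 = 2.331623
x = r cos θ + √(L² − h²) = 38.483267 + 91.970449 = 130.453716

130.4537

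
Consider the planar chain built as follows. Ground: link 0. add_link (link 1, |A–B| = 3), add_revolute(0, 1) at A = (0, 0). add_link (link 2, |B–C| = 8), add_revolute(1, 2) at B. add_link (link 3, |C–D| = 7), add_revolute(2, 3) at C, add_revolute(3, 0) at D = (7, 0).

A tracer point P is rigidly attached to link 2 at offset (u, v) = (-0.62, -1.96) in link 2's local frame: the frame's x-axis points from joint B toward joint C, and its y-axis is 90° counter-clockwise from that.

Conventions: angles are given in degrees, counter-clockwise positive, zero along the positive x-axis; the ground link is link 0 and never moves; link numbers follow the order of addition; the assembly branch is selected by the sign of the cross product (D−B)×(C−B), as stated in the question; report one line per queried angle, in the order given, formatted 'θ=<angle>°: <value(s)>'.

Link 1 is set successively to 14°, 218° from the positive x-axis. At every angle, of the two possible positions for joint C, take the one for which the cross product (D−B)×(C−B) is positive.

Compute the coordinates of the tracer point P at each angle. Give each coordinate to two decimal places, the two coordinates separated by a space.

A=(0,0), D=(7.00,0)
θ=14°: B = A + 3.00·(cos14°, sin14°) = (2.9109, 0.7258)
θ=14°: |BD| = 4.1530
θ=14°: circle(B,8.00) ∩ circle(D,7.00): a=3.8824, h=6.9948
θ=14°:   candidates: C₊=(7.9559,6.9344) cross=29.049; C₋=(5.5112,-6.8398) cross=-29.049
θ=14°:   branch + wants cross > 0 → take C=(7.9559,6.9344) (cross=29.049)
θ=14°: ex = (C−B)/|BC| = (0.6306,0.7761); ey = (-0.7761,0.6306)
θ=14°: P = B + -0.62·ex + -1.96·ey = (4.0410,-0.9914)
θ=218°: B = A + 3.00·(cos218°, sin218°) = (-2.3640, -1.8470)
θ=218°: |BD| = 9.5444
θ=218°: circle(B,8.00) ∩ circle(D,7.00): a=5.5580, h=5.7540
θ=218°:   candidates: C₊=(1.9754,4.8738) cross=54.919; C₋=(4.2024,-6.4167) cross=-54.919
θ=218°:   branch + wants cross > 0 → take C=(1.9754,4.8738) (cross=54.919)
θ=218°: ex = (C−B)/|BC| = (0.5424,0.8401); ey = (-0.8401,0.5424)
θ=218°: P = B + -0.62·ex + -1.96·ey = (-1.0538,-3.4310)

θ=14°: 4.04 -0.99
θ=218°: -1.05 -3.43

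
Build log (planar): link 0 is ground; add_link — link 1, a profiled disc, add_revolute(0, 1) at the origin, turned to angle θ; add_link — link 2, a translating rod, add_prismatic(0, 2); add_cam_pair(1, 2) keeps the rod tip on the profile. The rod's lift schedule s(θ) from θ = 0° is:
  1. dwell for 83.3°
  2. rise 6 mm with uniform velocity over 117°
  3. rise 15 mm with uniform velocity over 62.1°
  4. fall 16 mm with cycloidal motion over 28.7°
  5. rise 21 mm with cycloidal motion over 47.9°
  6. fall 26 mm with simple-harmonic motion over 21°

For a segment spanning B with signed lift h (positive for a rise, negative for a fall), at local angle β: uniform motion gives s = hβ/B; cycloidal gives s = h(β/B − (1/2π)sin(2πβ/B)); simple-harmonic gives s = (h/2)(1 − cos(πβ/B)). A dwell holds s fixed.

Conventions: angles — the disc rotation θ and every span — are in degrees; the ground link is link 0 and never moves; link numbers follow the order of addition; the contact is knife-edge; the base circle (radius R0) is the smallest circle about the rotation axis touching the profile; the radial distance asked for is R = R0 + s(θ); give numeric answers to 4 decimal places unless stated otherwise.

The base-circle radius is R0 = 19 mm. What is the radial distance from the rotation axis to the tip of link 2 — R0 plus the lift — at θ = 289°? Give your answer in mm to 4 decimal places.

seg 1 [0°–83.3°] dwell: s stays 0.0000
seg 2 [83.3°–200.3°] uniform, h=6: full span → s += 6 → s = 6.0000
seg 3 [200.3°–262.4°] uniform, h=15: full span → s += 15 → s = 21.0000
seg 4 [262.4°–291.1°] cycloidal, h=-16: θ=289° here. β=26.6, B=28.7. -16·(0.9268 − sin(2π·0.9268)/(2π)) = -15.9592 → s = 5.0408
R = R0 + s = 19 + 5.0408 = 24.0408

24.0408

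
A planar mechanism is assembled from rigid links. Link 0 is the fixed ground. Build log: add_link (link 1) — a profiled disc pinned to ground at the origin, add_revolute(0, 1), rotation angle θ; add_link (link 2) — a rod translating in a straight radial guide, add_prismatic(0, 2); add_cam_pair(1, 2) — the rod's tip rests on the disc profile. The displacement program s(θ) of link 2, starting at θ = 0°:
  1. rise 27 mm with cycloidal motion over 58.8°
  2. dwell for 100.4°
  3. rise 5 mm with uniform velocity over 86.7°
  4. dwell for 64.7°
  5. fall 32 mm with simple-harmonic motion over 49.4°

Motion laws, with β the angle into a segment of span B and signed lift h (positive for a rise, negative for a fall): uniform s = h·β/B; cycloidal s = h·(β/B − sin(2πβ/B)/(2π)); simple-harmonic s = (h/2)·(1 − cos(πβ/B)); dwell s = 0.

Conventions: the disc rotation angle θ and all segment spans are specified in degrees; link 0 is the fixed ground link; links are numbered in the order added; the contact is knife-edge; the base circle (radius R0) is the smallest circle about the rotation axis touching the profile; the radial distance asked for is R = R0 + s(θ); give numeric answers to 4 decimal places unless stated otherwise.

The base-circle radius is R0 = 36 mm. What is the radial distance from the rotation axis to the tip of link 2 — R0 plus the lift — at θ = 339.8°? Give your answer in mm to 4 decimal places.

seg 1 [0°–58.8°] cycloidal, h=27: full span → s += 27 → s = 27.0000
seg 2 [58.8°–159.2°] dwell: s stays 27.0000
seg 3 [159.2°–245.9°] uniform, h=5: full span → s += 5 → s = 32.0000
seg 4 [245.9°–310.6°] dwell: s stays 32.0000
seg 5 [310.6°–360°] simple-harmonic, h=-32: θ=339.8° here. β=29.2, B=49.4. -32/2·(1 − cos(π·0.5911)) = -20.5166 → s = 11.4834
R = R0 + s = 36 + 11.4834 = 47.4834

47.4834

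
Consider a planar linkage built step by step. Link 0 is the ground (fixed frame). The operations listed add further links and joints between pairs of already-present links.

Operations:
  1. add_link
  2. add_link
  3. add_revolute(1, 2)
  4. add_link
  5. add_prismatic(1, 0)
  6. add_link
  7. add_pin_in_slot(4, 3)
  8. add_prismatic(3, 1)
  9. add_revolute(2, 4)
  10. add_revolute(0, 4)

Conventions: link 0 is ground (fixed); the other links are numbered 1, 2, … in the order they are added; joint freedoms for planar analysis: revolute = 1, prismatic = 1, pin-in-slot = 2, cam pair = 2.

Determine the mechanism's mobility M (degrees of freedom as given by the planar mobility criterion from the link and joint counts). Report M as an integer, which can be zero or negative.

L=1 J1=0 J2=0
add link → L=2 J1=0 J2=0
add link → L=3 J1=0 J2=0
R@1,2 dof=1 J1 → L=3 J1=1 J2=0
add link → L=4 J1=1 J2=0
P@1,0 dof=1 J1 → L=4 J1=2 J2=0
add link → L=5 J1=2 J2=0
PS@4,3 dof=2 J2 → L=5 J1=2 J2=1
P@3,1 dof=1 J1 → L=5 J1=3 J2=1
R@2,4 dof=1 J1 → L=5 J1=4 J2=1
R@0,4 dof=1 J1 → L=5 J1=5 J2=1
M=3(L−1)−2J1−J2=3·4−2·5−1=1

M = 1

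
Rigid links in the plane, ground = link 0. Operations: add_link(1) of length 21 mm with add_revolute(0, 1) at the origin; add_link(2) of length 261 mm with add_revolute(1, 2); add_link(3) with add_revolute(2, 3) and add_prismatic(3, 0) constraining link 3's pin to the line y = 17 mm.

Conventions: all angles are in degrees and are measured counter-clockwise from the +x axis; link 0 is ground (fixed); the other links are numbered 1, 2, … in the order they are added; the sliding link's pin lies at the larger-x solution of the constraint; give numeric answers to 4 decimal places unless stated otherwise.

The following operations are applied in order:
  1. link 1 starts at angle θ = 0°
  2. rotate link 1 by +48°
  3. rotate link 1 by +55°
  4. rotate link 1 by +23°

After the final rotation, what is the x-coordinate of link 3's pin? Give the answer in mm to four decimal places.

geometry: r = 21 mm, L = 261 mm, e = 17 mm; θ starts at 0°
rotate link 1 by +48°: θ ← 0° +48° = 48°
rotate link 1 by +55°: θ ← 48° +55° = 103°
rotate link 1 by +23°: θ ← 103° +23° = 126°
crank pin P = (r cos θ, r sin θ) = (-12.343490, 16.989357)
h = r sin θ − e = 16.989357 − 17 = -0.010643
x = r cos θ + √(L² − h²) = -12.343490 + 261.000000 = 248.656509

248.6565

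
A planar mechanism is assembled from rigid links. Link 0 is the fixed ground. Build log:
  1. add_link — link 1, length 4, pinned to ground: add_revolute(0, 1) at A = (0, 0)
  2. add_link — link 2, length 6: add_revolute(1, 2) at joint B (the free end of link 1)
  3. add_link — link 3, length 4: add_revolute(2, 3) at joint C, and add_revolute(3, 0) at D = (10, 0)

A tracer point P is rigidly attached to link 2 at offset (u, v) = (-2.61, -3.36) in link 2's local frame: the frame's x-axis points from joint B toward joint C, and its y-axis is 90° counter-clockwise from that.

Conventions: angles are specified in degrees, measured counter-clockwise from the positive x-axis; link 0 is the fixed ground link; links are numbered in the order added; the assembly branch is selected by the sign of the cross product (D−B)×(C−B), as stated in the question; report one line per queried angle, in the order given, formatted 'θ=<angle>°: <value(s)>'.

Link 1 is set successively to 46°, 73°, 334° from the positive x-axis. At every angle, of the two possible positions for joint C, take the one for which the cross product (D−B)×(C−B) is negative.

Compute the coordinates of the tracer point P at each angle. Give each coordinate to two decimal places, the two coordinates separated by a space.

A=(0,0), D=(10.00,0)
θ=46°: B = A + 4.00·(cos46°, sin46°) = (2.7786, 2.8774)
θ=46°: |BD| = 7.7735
θ=46°: circle(B,6.00) ∩ circle(D,4.00): a=5.1732, h=3.0395
θ=46°:   candidates: C₊=(8.7094,3.7861) cross=23.627; C₋=(6.4593,-1.8611) cross=-23.627
θ=46°:   branch - wants cross < 0 → take C=(6.4593,-1.8611) (cross=-23.627)
θ=46°: ex = (C−B)/|BC| = (0.6134,-0.7897); ey = (0.7897,0.6134)
θ=46°: P = B + -2.61·ex + -3.36·ey = (-1.4760,2.8774)
θ=73°: B = A + 4.00·(cos73°, sin73°) = (1.1695, 3.8252)
θ=73°: |BD| = 9.6234
θ=73°: circle(B,6.00) ∩ circle(D,4.00): a=5.8508, h=1.3295
θ=73°:   candidates: C₊=(7.0667,2.7195) cross=12.795; C₋=(6.0098,0.2796) cross=-12.795
θ=73°:   branch - wants cross < 0 → take C=(6.0098,0.2796) (cross=-12.795)
θ=73°: ex = (C−B)/|BC| = (0.8067,-0.5909); ey = (0.5909,0.8067)
θ=73°: P = B + -2.61·ex + -3.36·ey = (-2.9216,2.6570)
θ=334°: B = A + 4.00·(cos334°, sin334°) = (3.5952, -1.7535)
θ=334°: |BD| = 6.6405
θ=334°: circle(B,6.00) ∩ circle(D,4.00): a=4.8262, h=3.5648
θ=334°:   candidates: C₊=(7.3087,2.9592) cross=23.672; C₋=(9.1914,-3.9174) cross=-23.672
θ=334°:   branch - wants cross < 0 → take C=(9.1914,-3.9174) (cross=-23.672)
θ=334°: ex = (C−B)/|BC| = (0.9327,-0.3607); ey = (0.3607,0.9327)
θ=334°: P = B + -2.61·ex + -3.36·ey = (-0.0510,-3.9460)

θ=46°: -1.48 2.88
θ=73°: -2.92 2.66
θ=334°: -0.05 -3.95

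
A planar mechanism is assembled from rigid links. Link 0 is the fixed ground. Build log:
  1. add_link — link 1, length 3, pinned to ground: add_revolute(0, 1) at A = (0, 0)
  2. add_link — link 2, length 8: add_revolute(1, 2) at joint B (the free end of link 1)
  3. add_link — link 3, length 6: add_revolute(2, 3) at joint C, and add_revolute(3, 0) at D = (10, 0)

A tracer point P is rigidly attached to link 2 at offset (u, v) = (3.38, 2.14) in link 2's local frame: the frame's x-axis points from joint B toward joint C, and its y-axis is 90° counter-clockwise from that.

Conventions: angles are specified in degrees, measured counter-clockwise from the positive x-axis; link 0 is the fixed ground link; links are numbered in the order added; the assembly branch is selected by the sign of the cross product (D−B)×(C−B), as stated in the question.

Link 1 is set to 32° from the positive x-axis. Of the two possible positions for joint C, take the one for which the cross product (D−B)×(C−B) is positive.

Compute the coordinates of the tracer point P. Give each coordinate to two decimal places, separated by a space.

A=(0,0), D=(10.00,0)
B = A + 3.00·(cos32°, sin32°) = (2.5441, 1.5898)
|BD| = 7.6235
circle(B,8.00) ∩ circle(D,6.00): a=5.6482, h=5.6655
  candidates: C₊=(9.2496,5.9529) cross=43.191; C₋=(6.8867,-5.1291) cross=-43.191
  branch + wants cross > 0 → take C=(9.2496,5.9529) (cross=43.191)
ex = (C−B)/|BC| = (0.8382,0.5454); ey = (-0.5454,0.8382)
P = B + 3.38·ex + 2.14·ey = (4.2101,5.2269)

4.21 5.23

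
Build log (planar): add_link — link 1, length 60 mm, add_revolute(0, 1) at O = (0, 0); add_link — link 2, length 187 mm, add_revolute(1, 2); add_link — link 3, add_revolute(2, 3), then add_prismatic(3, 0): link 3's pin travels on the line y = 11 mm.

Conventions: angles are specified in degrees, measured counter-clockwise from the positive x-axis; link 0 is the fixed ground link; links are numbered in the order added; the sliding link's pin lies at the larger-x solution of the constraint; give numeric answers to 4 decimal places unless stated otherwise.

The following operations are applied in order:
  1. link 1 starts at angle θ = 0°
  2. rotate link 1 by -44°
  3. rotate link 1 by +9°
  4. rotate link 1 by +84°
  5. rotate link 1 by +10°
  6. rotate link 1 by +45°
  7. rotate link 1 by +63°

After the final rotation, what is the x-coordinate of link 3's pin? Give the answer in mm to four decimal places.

geometry: r = 60 mm, L = 187 mm, e = 11 mm; θ starts at 0°
rotate link 1 by -44°: θ ← 0° -44° = -44°
rotate link 1 by +9°: θ ← -44° +9° = -35°
rotate link 1 by +84°: θ ← -35° +84° = 49°
rotate link 1 by +10°: θ ← 49° +10° = 59°
rotate link 1 by +45°: θ ← 59° +45° = 104°
rotate link 1 by +63°: θ ← 104° +63° = 167°
crank pin P = (r cos θ, r sin θ) = (-58.462204, 13.497063)
h = r sin θ − e = 13.497063 − 11 = 2.497063
x = r cos θ + √(L² − h²) = -58.462204 + 186.983327 = 128.521123

128.5211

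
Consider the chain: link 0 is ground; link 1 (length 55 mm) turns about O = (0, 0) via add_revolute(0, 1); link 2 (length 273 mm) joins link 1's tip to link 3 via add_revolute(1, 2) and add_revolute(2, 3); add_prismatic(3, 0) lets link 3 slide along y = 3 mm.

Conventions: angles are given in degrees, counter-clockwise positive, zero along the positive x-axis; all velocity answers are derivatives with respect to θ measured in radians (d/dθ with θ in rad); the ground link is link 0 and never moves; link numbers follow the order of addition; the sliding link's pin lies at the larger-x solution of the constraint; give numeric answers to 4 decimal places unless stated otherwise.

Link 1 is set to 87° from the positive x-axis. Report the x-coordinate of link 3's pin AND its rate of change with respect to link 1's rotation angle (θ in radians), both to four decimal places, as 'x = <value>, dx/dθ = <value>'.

geometry: r = 55 mm, L = 273 mm, e = 3 mm
crank pin P = (r cos θ, r sin θ) = (2.878478, 54.924624)
h = r sin θ − e = 54.924624 − 3 = 51.924624
x = r cos θ + √(L² − h²) = 2.878478 + 268.016480 = 270.894957
dx/dθ = −r sin θ − h·r cos θ/√(L² − h²) (θ in radians; h = 51.924624) = -55.482291

x = 270.8950, dx/dθ = -55.4823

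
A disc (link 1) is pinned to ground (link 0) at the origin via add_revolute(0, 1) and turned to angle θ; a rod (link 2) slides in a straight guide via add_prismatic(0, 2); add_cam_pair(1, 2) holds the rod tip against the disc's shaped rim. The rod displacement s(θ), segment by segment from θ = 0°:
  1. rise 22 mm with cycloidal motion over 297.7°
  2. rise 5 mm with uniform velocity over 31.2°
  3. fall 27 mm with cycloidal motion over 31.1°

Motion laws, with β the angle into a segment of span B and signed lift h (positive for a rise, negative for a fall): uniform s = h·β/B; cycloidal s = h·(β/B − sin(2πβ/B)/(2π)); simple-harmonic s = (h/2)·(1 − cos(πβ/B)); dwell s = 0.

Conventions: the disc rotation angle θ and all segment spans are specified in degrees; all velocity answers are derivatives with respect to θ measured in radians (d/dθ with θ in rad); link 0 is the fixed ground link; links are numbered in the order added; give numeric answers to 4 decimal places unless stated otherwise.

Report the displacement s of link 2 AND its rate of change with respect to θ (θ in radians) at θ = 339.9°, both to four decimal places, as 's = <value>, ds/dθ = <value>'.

segment 1 (0° to 297.7°, cycloidal, h = 22) is passed completely: s = 0.0000 + (22) = 22.0000
segment 2 (297.7° to 328.9°, uniform, h = 5) is passed completely: s = 22.0000 + (5) = 27.0000
θ = 339.9° falls in segment 3 (328.9° to 360°, cycloidal, h = -27): β = 339.9 − 328.9 = 11°, B = 31.1°; Δs = -27·(0.3537 − sin(2π·0.3537)/(2π)) = -6.1330; s = 27.0000 − 6.1330 = 20.8670
velocity in seg [328.9°–360°] (cycloidal), θ in radians: β = 11° = 0.1920 rad, B = 31.1° = 0.5428 rad; ds/dθ = (h/B)(1 − cos(2πβ/B)) = ((-27)/0.5428)(1 − cos(2π·0.3537)) = -79.907119 mm/rad

s = 20.8670, ds/dθ = -79.9071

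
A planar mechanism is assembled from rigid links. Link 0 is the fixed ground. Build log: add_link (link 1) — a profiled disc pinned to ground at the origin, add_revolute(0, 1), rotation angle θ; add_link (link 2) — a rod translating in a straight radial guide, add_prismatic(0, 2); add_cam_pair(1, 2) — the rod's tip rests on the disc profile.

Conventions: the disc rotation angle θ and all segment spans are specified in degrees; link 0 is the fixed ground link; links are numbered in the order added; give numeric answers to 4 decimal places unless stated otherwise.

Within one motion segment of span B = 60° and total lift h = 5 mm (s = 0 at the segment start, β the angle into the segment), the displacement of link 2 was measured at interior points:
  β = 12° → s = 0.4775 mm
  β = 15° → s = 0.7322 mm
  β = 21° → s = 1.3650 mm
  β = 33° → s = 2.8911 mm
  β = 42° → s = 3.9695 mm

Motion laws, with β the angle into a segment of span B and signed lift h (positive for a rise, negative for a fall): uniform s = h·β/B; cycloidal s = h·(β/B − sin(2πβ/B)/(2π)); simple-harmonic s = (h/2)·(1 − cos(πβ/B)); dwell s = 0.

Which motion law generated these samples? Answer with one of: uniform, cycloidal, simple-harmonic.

candidates at β/B = r: uniform s = h·r (linear in β); cycloidal s = h·(r − sin(2πr)/(2π)); simple-harmonic s = (h/2)(1 − cos(πr))
β=12°: printed 0.4775 | uniform 1.0000, cycloidal 0.2432, simple-harmonic 0.4775
β=15°: printed 0.7322 | uniform 1.2500, cycloidal 0.4542, simple-harmonic 0.7322
β=21°: printed 1.3650 | uniform 1.7500, cycloidal 1.1062, simple-harmonic 1.3650
β=33°: printed 2.8911 | uniform 2.7500, cycloidal 2.9959, simple-harmonic 2.8911
β=42°: printed 3.9695 | uniform 3.5000, cycloidal 4.2568, simple-harmonic 3.9695
only one law matches every sample → simple-harmonic

simple-harmonic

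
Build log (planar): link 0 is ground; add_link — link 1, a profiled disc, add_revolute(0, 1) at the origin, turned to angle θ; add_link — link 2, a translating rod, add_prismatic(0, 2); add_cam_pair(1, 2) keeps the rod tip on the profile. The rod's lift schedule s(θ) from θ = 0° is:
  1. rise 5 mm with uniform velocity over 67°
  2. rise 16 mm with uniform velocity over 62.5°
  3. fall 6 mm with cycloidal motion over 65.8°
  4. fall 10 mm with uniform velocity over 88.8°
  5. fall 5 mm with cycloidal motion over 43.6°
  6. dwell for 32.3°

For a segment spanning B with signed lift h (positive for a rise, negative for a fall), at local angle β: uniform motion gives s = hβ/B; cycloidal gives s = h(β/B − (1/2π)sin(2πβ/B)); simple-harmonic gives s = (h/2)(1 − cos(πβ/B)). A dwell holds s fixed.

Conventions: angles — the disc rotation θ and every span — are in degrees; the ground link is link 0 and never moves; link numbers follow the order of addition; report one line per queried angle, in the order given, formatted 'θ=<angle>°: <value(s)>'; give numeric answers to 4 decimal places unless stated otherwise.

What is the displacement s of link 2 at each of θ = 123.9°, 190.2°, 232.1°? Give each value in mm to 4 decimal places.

seg 1 [0°–67°] uniform, h=5: full span → s += 5 → s = 5.0000
seg 2 [67°–129.5°] uniform, h=16: θ=123.9° here. β=56.9, B=62.5. 16·56.9/62.5 = 14.5664 → s = 19.5664
seg 2 [67°–129.5°] uniform, h=16: full span → s += 16 → s = 21.0000
seg 3 [129.5°–195.3°] cycloidal, h=-6: θ=190.2° here. β=60.7, B=65.8. -6·(0.9225 − sin(2π·0.9225)/(2π)) = -5.9818 → s = 15.0182
seg 3 [129.5°–195.3°] cycloidal, h=-6: full span → s += -6 → s = 15.0000
seg 4 [195.3°–284.1°] uniform, h=-10: θ=232.1° here. β=36.8, B=88.8. -10·36.8/88.8 = -4.1441 → s = 10.8559

θ=123.9°: 19.5664
θ=190.2°: 15.0182
θ=232.1°: 10.8559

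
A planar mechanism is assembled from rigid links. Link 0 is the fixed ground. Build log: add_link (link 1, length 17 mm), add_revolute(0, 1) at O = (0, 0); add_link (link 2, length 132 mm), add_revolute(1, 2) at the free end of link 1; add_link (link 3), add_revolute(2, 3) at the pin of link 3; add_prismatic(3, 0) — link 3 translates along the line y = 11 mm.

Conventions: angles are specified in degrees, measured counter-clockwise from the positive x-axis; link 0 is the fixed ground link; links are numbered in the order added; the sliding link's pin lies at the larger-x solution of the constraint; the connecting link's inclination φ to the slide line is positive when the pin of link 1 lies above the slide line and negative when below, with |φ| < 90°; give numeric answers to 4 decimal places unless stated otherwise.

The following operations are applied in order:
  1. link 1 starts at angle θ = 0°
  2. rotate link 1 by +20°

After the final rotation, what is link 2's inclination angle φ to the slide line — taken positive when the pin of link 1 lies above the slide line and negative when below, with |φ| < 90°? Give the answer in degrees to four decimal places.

geometry: r = 17 mm, L = 132 mm, e = 11 mm; θ starts at 0°
rotate link 1 by +20°: θ ← 0° +20° = 20°
h = r sin θ − e = 5.814342 − 11 = -5.185658
sin φ = h / L = -5.185658 / 132 = -0.03928528
φ = arcsin(-0.03928528) = -2.251460°

-2.2515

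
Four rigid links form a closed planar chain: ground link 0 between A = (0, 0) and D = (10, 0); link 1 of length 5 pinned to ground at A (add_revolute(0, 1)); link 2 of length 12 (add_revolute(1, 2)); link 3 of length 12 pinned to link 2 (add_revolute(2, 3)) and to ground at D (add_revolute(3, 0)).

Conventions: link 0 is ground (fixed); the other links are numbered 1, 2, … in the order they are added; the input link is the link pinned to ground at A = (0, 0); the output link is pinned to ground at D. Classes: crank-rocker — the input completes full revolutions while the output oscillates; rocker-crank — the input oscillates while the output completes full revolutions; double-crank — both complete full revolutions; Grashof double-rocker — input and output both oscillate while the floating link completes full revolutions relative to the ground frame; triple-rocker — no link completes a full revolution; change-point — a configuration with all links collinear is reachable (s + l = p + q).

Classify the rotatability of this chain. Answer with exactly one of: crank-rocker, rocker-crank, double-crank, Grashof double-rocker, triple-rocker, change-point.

lengths: ground=10, input=5, coupler=12, output=12
sorted: s=5 (shortest), l=12 (longest), p+q=22
s + l = 17 vs p + q = 22
s + l < p + q (Grashof) with shortest = input link → crank-rocker

crank-rocker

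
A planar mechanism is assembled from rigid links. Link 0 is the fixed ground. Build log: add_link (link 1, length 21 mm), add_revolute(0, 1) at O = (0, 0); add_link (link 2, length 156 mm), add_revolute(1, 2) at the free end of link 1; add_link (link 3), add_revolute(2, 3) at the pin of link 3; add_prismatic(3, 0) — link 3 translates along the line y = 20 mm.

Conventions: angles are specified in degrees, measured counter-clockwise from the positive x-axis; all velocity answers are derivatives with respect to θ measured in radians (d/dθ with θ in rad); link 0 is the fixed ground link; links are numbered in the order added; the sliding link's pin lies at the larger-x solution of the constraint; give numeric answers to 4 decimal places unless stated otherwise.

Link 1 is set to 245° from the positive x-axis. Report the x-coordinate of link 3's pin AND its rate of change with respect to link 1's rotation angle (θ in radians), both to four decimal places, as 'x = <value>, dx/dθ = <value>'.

geometry: r = 21 mm, L = 156 mm, e = 20 mm
crank pin P = (r cos θ, r sin θ) = (-8.874983, -19.032464)
h = r sin θ − e = -19.032464 − 20 = -39.032464
x = r cos θ + √(L² − h²) = -8.874983 + 151.037965 = 142.162981
dx/dθ = −r sin θ − h·r cos θ/√(L² − h²) (θ in radians; h = -39.032464) = 16.738918

x = 142.1630, dx/dθ = 16.7389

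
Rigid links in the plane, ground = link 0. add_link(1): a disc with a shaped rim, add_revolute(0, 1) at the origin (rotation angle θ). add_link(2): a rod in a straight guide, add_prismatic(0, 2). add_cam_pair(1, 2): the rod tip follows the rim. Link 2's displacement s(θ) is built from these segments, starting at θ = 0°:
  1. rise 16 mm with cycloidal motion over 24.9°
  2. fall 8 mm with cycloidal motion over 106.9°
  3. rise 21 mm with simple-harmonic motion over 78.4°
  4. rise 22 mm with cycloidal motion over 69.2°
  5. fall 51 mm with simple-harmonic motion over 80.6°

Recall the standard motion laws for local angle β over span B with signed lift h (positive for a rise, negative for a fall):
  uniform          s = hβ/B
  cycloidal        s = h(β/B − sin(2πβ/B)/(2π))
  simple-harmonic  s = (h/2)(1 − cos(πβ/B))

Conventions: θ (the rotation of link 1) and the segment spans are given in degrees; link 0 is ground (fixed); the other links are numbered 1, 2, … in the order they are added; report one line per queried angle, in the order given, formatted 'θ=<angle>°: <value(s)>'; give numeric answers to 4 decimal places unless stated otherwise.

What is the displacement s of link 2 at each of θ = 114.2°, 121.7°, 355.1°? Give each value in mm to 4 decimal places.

segment 1 (0° to 24.9°, cycloidal, h = 16) is passed completely: s = 0.0000 + (16) = 16.0000
θ = 114.2° falls in segment 2 (24.9° to 131.8°, cycloidal, h = -8): β = 114.2 − 24.9 = 89.3°, B = 106.9°; Δs = -8·(0.8354 − sin(2π·0.8354)/(2π)) = -7.7773; s = 16.0000 − 7.7773 = 8.2227
θ = 121.7° falls in segment 2 (24.9° to 131.8°, cycloidal, h = -8): β = 121.7 − 24.9 = 96.8°, B = 106.9°; Δs = -8·(0.9055 − sin(2π·0.9055)/(2π)) = -7.9564; s = 16.0000 − 7.9564 = 8.0436
segment 2 (24.9° to 131.8°, cycloidal, h = -8) is passed completely: s = 16.0000 + (-8) = 8.0000
segment 3 (131.8° to 210.2°, simple-harmonic, h = 21) is passed completely: s = 8.0000 + (21) = 29.0000
segment 4 (210.2° to 279.4°, cycloidal, h = 22) is passed completely: s = 29.0000 + (22) = 51.0000
θ = 355.1° falls in segment 5 (279.4° to 360°, simple-harmonic, h = -51): β = 355.1 − 279.4 = 75.7°, B = 80.6°; Δs = -51/2·(1 − cos(π·0.9392)) = -50.5363; s = 51.0000 − 50.5363 = 0.4637

θ=114.2°: 8.2227
θ=121.7°: 8.0436
θ=355.1°: 0.4637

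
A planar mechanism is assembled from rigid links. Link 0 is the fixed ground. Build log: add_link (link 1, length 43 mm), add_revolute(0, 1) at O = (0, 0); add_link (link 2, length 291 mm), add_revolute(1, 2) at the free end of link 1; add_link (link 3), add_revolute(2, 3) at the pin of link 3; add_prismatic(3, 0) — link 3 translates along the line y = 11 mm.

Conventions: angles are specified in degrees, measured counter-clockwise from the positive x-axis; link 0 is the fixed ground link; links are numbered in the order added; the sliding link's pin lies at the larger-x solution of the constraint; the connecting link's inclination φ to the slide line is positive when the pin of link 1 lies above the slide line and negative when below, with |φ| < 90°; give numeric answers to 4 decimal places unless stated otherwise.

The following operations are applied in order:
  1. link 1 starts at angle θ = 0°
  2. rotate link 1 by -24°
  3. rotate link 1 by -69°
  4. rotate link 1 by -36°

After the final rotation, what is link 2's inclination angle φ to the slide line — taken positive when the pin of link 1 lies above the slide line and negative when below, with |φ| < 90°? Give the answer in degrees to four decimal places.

geometry: r = 43 mm, L = 291 mm, e = 11 mm; θ starts at 0°
rotate link 1 by -24°: θ ← 0° -24° = -24°
rotate link 1 by -69°: θ ← -24° -69° = -93°
rotate link 1 by -36°: θ ← -93° -36° = -129°
h = r sin θ − e = -33.417276 − 11 = -44.417276
sin φ = h / L = -44.417276 / 291 = -0.15263669
φ = arcsin(-0.15263669) = -8.779758°

-8.7798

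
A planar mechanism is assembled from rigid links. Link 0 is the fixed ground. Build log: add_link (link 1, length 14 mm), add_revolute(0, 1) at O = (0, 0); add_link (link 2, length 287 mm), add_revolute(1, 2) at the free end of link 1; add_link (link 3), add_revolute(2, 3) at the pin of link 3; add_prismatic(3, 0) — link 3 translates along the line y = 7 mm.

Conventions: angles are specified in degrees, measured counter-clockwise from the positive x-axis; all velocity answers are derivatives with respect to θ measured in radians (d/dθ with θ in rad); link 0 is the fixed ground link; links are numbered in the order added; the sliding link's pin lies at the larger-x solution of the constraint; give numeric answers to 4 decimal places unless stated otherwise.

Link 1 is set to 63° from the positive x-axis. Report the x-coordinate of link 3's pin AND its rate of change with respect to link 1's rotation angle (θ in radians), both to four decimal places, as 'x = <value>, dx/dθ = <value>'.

geometry: r = 14 mm, L = 287 mm, e = 7 mm
crank pin P = (r cos θ, r sin θ) = (6.355867, 12.474091)
h = r sin θ − e = 12.474091 − 7 = 5.474091
x = r cos θ + √(L² − h²) = 6.355867 + 286.947790 = 293.303657
dx/dθ = −r sin θ − h·r cos θ/√(L² − h²) (θ in radians; h = 5.474091) = -12.595342

x = 293.3037, dx/dθ = -12.5953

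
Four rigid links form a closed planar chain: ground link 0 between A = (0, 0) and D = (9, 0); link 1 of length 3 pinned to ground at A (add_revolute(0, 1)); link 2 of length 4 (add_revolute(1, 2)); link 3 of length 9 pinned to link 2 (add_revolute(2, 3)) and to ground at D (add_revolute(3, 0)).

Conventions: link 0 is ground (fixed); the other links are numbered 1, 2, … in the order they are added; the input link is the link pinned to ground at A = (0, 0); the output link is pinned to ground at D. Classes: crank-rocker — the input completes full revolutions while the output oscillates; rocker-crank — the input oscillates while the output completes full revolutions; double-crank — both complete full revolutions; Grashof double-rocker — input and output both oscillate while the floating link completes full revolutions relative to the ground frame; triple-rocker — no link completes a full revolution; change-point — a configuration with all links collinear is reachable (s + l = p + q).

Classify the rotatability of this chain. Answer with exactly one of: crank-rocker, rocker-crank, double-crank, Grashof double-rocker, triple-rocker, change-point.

lengths: ground=9, input=3, coupler=4, output=9
sorted: s=3 (shortest), l=9 (longest), p+q=13
s + l = 12 vs p + q = 13
s + l < p + q (Grashof) with shortest = input link → crank-rocker

crank-rocker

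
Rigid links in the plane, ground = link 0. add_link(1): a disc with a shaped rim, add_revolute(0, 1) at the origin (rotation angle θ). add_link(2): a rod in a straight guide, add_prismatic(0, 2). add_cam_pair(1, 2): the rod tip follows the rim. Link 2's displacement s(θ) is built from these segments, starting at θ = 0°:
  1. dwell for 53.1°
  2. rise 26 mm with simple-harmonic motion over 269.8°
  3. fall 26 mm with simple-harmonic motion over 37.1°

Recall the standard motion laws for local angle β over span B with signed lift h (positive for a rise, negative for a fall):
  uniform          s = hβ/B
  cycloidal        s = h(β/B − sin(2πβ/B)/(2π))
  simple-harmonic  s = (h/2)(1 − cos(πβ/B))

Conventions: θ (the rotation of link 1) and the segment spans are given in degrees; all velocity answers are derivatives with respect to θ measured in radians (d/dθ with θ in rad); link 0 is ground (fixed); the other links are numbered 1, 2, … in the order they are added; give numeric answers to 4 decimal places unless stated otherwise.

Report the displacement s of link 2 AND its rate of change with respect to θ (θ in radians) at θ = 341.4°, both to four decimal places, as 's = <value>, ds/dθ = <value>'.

segment 1 (0° to 53.1°, dwell): s unchanged at 0.0000
segment 2 (53.1° to 322.9°, simple-harmonic, h = 26) is passed completely: s = 0.0000 + (26) = 26.0000
θ = 341.4° falls in segment 3 (322.9° to 360°, simple-harmonic, h = -26): β = 341.4 − 322.9 = 18.5°, B = 37.1°; Δs = -26/2·(1 − cos(π·0.4987)) = -12.9450; s = 26.0000 − 12.9450 = 13.0550
velocity in seg [322.9°–360°] (simple-harmonic), θ in radians: β = 18.5° = 0.3229 rad, B = 37.1° = 0.6475 rad; ds/dθ = (πh/(2B)) sin(πβ/B) = (π·(-26)/(2·0.6475)) sin(π·0.4987) = -63.072211 mm/rad

s = 13.0550, ds/dθ = -63.0722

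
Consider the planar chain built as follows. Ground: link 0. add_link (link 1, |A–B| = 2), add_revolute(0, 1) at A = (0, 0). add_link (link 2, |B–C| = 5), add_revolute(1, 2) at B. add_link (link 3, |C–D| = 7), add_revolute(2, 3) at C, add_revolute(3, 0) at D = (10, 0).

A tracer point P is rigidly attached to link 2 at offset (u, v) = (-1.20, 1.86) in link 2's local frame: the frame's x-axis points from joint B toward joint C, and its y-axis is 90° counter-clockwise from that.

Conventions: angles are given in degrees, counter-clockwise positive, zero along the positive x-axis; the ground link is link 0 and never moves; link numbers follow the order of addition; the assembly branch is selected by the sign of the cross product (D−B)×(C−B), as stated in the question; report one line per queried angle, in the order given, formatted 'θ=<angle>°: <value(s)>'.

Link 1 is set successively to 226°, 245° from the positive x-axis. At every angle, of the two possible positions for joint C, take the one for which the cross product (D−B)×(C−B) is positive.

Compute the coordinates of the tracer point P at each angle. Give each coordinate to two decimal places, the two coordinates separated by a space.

A=(0,0), D=(10.00,0)
θ=226°: B = A + 2.00·(cos226°, sin226°) = (-1.3893, -1.4387)
θ=226°: |BD| = 11.4798
θ=226°: circle(B,5.00) ∩ circle(D,7.00): a=4.6946, h=1.7207
θ=226°:   candidates: C₊=(3.0526,0.8568) cross=19.753; C₋=(3.4839,-2.5575) cross=-19.753
θ=226°:   branch + wants cross > 0 → take C=(3.0526,0.8568) (cross=19.753)
θ=226°: ex = (C−B)/|BC| = (0.8884,0.4591); ey = (-0.4591,0.8884)
θ=226°: P = B + -1.20·ex + 1.86·ey = (-3.3093,-0.3372)
θ=245°: B = A + 2.00·(cos245°, sin245°) = (-0.8452, -1.8126)
θ=245°: |BD| = 10.9957
θ=245°: circle(B,5.00) ∩ circle(D,7.00): a=4.4065, h=2.3628
θ=245°:   candidates: C₊=(3.1115,1.2443) cross=25.981; C₋=(3.8905,-3.4167) cross=-25.981
θ=245°:   branch + wants cross > 0 → take C=(3.1115,1.2443) (cross=25.981)
θ=245°: ex = (C−B)/|BC| = (0.7913,0.6114); ey = (-0.6114,0.7913)
θ=245°: P = B + -1.20·ex + 1.86·ey = (-2.9320,-1.0744)

θ=226°: -3.31 -0.34
θ=245°: -2.93 -1.07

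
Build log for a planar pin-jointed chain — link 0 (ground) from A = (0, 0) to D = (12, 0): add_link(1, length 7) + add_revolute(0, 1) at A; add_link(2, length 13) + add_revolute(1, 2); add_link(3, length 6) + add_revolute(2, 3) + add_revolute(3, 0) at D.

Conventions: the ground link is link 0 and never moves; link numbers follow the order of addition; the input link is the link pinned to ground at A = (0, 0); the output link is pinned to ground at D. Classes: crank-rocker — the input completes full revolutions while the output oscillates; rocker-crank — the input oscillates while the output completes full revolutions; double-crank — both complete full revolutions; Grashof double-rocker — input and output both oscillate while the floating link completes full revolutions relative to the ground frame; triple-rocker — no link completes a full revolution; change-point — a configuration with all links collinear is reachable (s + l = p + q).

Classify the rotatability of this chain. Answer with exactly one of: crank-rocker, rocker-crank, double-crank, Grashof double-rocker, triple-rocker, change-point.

lengths: ground=12, input=7, coupler=13, output=6
sorted: s=6 (shortest), l=13 (longest), p+q=19
s + l = 19 vs p + q = 19
s + l = p + q → change-point (collinear configuration reachable)

change-point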